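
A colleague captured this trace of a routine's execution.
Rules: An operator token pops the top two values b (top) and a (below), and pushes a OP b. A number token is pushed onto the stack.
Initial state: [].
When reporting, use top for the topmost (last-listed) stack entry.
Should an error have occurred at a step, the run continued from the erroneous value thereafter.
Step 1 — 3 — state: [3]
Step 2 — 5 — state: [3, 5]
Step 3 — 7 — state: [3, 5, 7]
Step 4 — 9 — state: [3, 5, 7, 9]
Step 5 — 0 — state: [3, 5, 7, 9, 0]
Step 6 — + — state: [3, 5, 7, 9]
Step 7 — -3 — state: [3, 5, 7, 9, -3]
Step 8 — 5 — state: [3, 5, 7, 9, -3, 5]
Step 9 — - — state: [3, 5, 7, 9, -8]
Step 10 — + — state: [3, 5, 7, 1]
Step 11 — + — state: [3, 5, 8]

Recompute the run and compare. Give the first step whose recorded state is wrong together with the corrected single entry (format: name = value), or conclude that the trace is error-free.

no error

Recomputing the run from the initial state:
step 1: [3]
step 2: [3, 5]
step 3: [3, 5, 7]
step 4: [3, 5, 7, 9]
step 5: [3, 5, 7, 9, 0]
step 6: [3, 5, 7, 9]
step 7: [3, 5, 7, 9, -3]
step 8: [3, 5, 7, 9, -3, 5]
step 9: [3, 5, 7, 9, -8]
step 10: [3, 5, 7, 1]
step 11: [3, 5, 8]
This matches the trace at every step.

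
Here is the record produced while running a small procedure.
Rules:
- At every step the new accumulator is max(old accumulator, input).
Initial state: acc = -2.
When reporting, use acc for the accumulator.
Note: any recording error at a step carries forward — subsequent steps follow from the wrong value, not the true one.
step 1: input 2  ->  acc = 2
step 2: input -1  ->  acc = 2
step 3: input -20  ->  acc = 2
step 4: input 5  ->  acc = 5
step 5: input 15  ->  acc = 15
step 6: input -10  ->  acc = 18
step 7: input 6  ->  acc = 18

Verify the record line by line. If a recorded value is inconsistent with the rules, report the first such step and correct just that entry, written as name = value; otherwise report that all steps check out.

step 6, acc = 15

Step 1: acc = max(-2, 2) = 2 — no discrepancy.
Step 2: acc = max(2, -1) = 2 — matches.
Step 3: acc = max(2, -20) = 2 — agrees with the record.
Step 4: acc = max(2, 5) = 5 — agrees with the record.
Step 5: acc = max(5, 15) = 15 — consistent with the record.
Step 6: acc = max(15, -10) = 15 — this is not what the record shows.
The audit stops at step 6: the recorded entry is wrong and should be acc = 15.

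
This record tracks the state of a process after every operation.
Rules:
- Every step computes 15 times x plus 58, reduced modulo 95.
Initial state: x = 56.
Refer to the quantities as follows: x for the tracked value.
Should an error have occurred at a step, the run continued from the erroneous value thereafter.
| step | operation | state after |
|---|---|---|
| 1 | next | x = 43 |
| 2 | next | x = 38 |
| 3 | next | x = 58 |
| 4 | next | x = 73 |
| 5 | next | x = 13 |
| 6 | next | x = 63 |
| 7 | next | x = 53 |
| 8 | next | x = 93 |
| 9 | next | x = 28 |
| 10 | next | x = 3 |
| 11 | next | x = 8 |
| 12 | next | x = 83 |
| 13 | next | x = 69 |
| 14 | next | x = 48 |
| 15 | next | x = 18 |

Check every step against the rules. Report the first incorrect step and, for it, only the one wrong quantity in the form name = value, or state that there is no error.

step 13, x = 68

1. x = (15*56 + 58) mod 95 = 43 (agrees with the record)
2. x = (15*43 + 58) mod 95 = 38 (no discrepancy)
3. x = (15*38 + 58) mod 95 = 58 (exactly as logged)
4. x = (15*58 + 58) mod 95 = 73 (confirmed correct)
5. x = (15*73 + 58) mod 95 = 13 (consistent with the record)
6. x = (15*13 + 58) mod 95 = 63 (in agreement)
7. x = (15*63 + 58) mod 95 = 53 (in agreement)
8. x = (15*53 + 58) mod 95 = 93 (matches)
9. x = (15*93 + 58) mod 95 = 28 (checks out)
10. x = (15*28 + 58) mod 95 = 3 (no discrepancy)
11. x = (15*3 + 58) mod 95 = 8 (no discrepancy)
12. x = (15*8 + 58) mod 95 = 83 (consistent with the record)
13. x = (15*83 + 58) mod 95 = 68 (this is not what the record shows)
The audit stops at step 13: the recorded entry is wrong and should be x = 68.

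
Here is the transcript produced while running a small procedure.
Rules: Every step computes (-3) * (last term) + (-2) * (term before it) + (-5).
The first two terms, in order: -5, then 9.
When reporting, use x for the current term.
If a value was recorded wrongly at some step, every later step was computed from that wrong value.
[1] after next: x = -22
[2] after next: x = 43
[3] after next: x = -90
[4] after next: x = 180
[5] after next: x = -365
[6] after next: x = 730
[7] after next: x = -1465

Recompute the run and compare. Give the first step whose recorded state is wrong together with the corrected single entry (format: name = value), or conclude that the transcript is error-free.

Step 1: x = -3*(9) + (-2)*(-5) + (-5) = -22 — consistent with the transcript.
Step 2: x = -3*(-22) + (-2)*(9) + (-5) = 43 — exactly as logged.
Step 3: x = -3*(43) + (-2)*(-22) + (-5) = -90 — verified.
Step 4: x = -3*(-90) + (-2)*(43) + (-5) = 179 — not what was recorded.
The earliest wrong entry is at step 4: it should read x = 179.

step 4, x = 179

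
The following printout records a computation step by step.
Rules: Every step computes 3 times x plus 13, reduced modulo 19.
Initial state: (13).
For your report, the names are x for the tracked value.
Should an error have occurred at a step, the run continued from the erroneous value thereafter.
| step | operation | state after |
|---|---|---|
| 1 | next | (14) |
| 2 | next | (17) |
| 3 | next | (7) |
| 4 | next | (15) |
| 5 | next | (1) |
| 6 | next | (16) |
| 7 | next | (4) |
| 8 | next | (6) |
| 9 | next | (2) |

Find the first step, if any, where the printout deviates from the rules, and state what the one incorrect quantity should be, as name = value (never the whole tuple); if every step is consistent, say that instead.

Recomputing the run from the initial state:
step 1: x = 14
step 2: x = 17
step 3: x = 7
step 4: x = 15
step 5: x = 1
step 6: x = 16
step 7: x = 4
step 8: x = 6
step 9: x = 12
The first disagreement with the printout is at step 9, where the value should be x = 12.

step 9, x = 12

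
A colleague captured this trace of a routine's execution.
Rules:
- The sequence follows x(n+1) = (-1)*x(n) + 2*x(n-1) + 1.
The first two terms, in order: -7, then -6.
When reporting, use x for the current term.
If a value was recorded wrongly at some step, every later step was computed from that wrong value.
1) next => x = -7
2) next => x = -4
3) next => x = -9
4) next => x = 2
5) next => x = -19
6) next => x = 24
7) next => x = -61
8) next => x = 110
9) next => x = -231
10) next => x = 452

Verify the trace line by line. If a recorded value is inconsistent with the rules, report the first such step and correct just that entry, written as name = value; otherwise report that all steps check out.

no error

Recomputing the run from the initial state:
step 1: x = -7
step 2: x = -4
step 3: x = -9
step 4: x = 2
step 5: x = -19
step 6: x = 24
step 7: x = -61
step 8: x = 110
step 9: x = -231
step 10: x = 452
This matches the trace at every step.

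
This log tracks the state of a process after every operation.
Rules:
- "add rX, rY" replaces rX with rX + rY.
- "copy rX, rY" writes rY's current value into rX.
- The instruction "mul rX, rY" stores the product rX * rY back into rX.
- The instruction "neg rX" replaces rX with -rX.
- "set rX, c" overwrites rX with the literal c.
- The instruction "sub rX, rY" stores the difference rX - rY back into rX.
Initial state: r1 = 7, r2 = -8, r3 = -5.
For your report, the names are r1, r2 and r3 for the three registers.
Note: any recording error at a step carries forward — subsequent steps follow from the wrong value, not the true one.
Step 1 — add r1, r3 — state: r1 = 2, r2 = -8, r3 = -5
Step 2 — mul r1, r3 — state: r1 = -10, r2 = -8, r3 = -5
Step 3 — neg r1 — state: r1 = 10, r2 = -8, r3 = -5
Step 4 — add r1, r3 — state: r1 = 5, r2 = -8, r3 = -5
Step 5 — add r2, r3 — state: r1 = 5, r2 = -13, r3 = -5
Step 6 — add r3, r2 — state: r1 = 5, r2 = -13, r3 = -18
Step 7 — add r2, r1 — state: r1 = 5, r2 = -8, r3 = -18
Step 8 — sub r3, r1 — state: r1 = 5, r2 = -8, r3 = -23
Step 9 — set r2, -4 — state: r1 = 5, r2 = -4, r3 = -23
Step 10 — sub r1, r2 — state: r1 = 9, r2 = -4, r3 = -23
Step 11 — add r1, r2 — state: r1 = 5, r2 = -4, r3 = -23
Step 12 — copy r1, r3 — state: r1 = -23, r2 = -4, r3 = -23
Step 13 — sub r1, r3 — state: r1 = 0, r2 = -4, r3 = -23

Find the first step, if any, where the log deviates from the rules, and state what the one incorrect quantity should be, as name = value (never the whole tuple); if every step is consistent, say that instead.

no error

step 1: r1 = 7 + -5 = 2 -> verified
step 2: r1 = 2 * -5 = -10 -> verified
step 3: r1 = -(-10) = 10 -> consistent with the log
step 4: r1 = 10 + -5 = 5 -> no discrepancy
step 5: r2 = -8 + -5 = -13 -> agrees with the log
step 6: r3 = -5 + -13 = -18 -> same as recorded
step 7: r2 = -13 + 5 = -8 -> confirmed correct
step 8: r3 = -18 - 5 = -23 -> same as recorded
step 9: r2 = -4 -> consistent with the log
step 10: r1 = 5 - -4 = 9 -> checks out
step 11: r1 = 9 + -4 = 5 -> verified
step 12: r1 = -23 -> verified
step 13: r1 = -23 - -23 = 0 -> in agreement
The whole run recomputes cleanly — no discrepancies.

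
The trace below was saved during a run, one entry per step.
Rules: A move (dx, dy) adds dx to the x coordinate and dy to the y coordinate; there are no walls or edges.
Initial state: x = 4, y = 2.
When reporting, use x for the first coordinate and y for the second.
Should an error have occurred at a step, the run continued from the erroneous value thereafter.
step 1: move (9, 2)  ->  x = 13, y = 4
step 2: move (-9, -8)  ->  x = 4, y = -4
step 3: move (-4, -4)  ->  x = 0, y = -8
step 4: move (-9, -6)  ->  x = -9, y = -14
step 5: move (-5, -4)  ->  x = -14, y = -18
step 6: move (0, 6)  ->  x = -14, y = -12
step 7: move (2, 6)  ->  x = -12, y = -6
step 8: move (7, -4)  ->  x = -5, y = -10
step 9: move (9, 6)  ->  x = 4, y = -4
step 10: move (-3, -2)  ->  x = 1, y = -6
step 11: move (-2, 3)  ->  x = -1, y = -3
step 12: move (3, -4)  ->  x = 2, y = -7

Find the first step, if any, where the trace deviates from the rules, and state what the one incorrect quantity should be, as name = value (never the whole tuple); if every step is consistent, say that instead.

no error

Step 1: x = 4 + (9) = 13, y = 2 + (2) = 4 — confirmed correct.
Step 2: x = 13 + (-9) = 4, y = 4 + (-8) = -4 — confirmed correct.
Step 3: x = 4 + (-4) = 0, y = -4 + (-4) = -8 — verified.
Step 4: x = 0 + (-9) = -9, y = -8 + (-6) = -14 — consistent with the trace.
Step 5: x = -9 + (-5) = -14, y = -14 + (-4) = -18 — same as recorded.
Step 6: x = -14 + (0) = -14, y = -18 + (6) = -12 — no discrepancy.
Step 7: x = -14 + (2) = -12, y = -12 + (6) = -6 — checks out.
Step 8: x = -12 + (7) = -5, y = -6 + (-4) = -10 — verified.
Step 9: x = -5 + (9) = 4, y = -10 + (6) = -4 — exactly as logged.
Step 10: x = 4 + (-3) = 1, y = -4 + (-2) = -6 — same as recorded.
Step 11: x = 1 + (-2) = -1, y = -6 + (3) = -3 — exactly as logged.
Step 12: x = -1 + (3) = 2, y = -3 + (-4) = -7 — consistent with the trace.
All steps check out; nothing to correct.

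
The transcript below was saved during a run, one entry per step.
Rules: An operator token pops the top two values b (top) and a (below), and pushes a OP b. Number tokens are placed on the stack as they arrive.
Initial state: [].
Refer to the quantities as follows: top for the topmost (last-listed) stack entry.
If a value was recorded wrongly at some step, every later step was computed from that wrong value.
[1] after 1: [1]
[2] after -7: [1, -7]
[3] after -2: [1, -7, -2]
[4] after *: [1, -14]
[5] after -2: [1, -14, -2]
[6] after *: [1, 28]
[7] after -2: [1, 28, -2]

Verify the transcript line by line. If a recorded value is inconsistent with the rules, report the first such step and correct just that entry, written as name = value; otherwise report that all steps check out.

1. push 1: top = 1 (in agreement)
2. push -7: top = -7 (verified)
3. push -2: top = -2 (same as recorded)
4. -7 * -2 = 14 (not what was recorded)
Conclusion: step 4 carries the first error; the entry should be top = 14.

step 4, top = 14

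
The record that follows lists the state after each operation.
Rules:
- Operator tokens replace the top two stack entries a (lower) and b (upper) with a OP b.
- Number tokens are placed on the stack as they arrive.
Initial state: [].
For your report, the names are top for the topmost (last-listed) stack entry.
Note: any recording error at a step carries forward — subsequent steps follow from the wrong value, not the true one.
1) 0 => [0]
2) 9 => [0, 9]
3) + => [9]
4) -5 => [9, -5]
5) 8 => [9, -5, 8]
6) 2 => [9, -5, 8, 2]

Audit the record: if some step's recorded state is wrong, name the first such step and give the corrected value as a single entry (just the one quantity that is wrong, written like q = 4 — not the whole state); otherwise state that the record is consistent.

no error

Recomputing the run from the initial state:
step 1: [0]
step 2: [0, 9]
step 3: [9]
step 4: [9, -5]
step 5: [9, -5, 8]
step 6: [9, -5, 8, 2]
This matches the record at every step.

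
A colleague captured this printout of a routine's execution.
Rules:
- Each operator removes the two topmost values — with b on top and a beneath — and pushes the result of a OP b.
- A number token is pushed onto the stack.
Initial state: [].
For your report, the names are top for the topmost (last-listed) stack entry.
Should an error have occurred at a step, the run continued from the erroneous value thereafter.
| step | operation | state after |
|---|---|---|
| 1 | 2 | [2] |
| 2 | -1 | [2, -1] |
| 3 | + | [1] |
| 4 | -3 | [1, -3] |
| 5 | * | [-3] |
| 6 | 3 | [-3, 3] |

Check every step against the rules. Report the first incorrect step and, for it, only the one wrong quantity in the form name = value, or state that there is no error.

1. push 2: top = 2 (no discrepancy)
2. push -1: top = -1 (agrees with the printout)
3. 2 + -1 = 1 (confirmed correct)
4. push -3: top = -3 (same as recorded)
5. 1 * -3 = -3 (agrees with the printout)
6. push 3: top = 3 (exactly as logged)
Nothing is out of place; the run is error-free.

no error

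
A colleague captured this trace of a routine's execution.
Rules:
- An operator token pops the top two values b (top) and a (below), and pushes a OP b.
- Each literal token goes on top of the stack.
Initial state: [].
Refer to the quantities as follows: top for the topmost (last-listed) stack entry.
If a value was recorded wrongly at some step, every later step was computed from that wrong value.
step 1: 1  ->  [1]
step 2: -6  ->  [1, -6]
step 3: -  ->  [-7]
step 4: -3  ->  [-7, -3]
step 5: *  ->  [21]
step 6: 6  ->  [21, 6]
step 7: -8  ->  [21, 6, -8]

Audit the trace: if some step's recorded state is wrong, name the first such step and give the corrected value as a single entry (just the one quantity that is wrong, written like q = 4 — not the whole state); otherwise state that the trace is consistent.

step 3, top = 7

step 1: push 1: top = 1 -> agrees with the trace
step 2: push -6: top = -6 -> in agreement
step 3: 1 - -6 = 7 -> the trace disagrees here
Step 3 is the first one off; corrected, top = 7.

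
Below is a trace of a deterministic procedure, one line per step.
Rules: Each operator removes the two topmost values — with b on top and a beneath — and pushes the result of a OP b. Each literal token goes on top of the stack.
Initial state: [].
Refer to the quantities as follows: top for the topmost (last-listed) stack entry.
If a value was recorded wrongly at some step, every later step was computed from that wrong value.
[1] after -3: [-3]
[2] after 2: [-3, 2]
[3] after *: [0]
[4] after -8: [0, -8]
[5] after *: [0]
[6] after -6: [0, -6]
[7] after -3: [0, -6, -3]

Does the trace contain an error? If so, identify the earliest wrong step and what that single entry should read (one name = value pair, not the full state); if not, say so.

Recomputing the run from the initial state:
step 1: [-3]
step 2: [-3, 2]
step 3: [-6]
step 4: [-6, -8]
step 5: [48]
step 6: [48, -6]
step 7: [48, -6, -3]
The first disagreement with the trace is at step 3, where the value should be top = -6.

step 3, top = -6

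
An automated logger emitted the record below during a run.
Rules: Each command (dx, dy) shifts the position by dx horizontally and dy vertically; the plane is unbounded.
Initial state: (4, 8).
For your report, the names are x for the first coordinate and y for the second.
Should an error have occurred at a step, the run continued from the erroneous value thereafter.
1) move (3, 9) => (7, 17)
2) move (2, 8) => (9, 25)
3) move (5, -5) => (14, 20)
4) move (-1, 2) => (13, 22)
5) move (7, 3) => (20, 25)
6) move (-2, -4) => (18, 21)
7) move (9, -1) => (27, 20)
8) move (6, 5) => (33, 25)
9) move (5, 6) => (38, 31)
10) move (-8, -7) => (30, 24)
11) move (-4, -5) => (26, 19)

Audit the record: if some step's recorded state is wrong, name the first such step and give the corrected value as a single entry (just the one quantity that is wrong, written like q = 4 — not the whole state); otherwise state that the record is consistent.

no error

Recomputing the run from the initial state:
step 1: x = 7, y = 17
step 2: x = 9, y = 25
step 3: x = 14, y = 20
step 4: x = 13, y = 22
step 5: x = 20, y = 25
step 6: x = 18, y = 21
step 7: x = 27, y = 20
step 8: x = 33, y = 25
step 9: x = 38, y = 31
step 10: x = 30, y = 24
step 11: x = 26, y = 19
This matches the record at every step.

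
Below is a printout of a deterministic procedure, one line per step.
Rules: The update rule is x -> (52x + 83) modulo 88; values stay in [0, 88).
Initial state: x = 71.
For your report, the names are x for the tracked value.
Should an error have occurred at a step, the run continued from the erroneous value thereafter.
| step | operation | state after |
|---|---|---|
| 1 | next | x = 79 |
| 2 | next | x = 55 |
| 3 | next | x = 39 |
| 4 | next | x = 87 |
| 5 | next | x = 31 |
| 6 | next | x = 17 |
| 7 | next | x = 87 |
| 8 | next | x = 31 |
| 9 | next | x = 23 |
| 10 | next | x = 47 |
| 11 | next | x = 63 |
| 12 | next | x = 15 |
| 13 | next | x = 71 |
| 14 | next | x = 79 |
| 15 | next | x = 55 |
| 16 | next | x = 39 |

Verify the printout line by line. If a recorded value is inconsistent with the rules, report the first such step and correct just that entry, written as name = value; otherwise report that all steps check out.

step 6, x = 23

1. x = (52*71 + 83) mod 88 = 79 (checks out)
2. x = (52*79 + 83) mod 88 = 55 (exactly as logged)
3. x = (52*55 + 83) mod 88 = 39 (matches)
4. x = (52*39 + 83) mod 88 = 87 (same as recorded)
5. x = (52*87 + 83) mod 88 = 31 (consistent with the printout)
6. x = (52*31 + 83) mod 88 = 23 (a discrepancy with the printout)
That makes step 6 the first incorrect line — x = 23 is what it should show.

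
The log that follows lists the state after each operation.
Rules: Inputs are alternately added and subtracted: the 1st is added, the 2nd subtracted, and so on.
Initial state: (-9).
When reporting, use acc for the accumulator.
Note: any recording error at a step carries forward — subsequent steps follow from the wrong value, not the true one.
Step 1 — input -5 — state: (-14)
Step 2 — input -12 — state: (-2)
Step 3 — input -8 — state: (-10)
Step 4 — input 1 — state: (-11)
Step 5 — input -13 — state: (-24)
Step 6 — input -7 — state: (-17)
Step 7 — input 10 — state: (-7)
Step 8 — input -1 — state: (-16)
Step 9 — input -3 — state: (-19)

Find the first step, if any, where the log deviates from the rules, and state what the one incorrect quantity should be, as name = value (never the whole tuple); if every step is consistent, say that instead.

Step 1: acc = -9 + -5 = -14 — consistent with the log.
Step 2: acc = -14 - -12 = -2 — exactly as logged.
Step 3: acc = -2 + -8 = -10 — agrees with the log.
Step 4: acc = -10 - 1 = -11 — consistent with the log.
Step 5: acc = -11 + -13 = -24 — matches.
Step 6: acc = -24 - -7 = -17 — consistent with the log.
Step 7: acc = -17 + 10 = -7 — no discrepancy.
Step 8: acc = -7 - -1 = -6 — the log disagrees here.
The audit stops at step 8: the recorded entry is wrong and should be acc = -6.

step 8, acc = -6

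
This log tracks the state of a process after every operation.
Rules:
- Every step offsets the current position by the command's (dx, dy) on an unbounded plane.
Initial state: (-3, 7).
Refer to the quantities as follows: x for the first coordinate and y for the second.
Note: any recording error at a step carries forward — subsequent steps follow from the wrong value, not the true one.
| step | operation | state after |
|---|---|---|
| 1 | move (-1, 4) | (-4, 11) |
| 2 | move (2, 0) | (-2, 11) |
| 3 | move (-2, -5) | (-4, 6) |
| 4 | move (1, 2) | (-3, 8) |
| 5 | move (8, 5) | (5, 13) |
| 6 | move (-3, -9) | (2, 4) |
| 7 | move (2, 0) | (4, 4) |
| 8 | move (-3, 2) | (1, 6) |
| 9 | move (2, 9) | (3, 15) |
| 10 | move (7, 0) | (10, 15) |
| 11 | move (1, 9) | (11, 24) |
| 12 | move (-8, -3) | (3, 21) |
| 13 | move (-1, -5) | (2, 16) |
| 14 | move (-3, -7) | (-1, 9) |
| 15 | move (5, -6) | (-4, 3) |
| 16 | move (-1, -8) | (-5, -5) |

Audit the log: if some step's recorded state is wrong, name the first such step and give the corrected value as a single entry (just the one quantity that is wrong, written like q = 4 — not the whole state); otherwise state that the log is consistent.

step 15, x = 4

Recomputing the run from the initial state:
step 1: x = -4, y = 11
step 2: x = -2, y = 11
step 3: x = -4, y = 6
step 4: x = -3, y = 8
step 5: x = 5, y = 13
step 6: x = 2, y = 4
step 7: x = 4, y = 4
step 8: x = 1, y = 6
step 9: x = 3, y = 15
step 10: x = 10, y = 15
step 11: x = 11, y = 24
step 12: x = 3, y = 21
step 13: x = 2, y = 16
step 14: x = -1, y = 9
step 15: x = 4, y = 3
step 16: x = 3, y = -5
The first disagreement with the log is at step 15, where the value should be x = 4.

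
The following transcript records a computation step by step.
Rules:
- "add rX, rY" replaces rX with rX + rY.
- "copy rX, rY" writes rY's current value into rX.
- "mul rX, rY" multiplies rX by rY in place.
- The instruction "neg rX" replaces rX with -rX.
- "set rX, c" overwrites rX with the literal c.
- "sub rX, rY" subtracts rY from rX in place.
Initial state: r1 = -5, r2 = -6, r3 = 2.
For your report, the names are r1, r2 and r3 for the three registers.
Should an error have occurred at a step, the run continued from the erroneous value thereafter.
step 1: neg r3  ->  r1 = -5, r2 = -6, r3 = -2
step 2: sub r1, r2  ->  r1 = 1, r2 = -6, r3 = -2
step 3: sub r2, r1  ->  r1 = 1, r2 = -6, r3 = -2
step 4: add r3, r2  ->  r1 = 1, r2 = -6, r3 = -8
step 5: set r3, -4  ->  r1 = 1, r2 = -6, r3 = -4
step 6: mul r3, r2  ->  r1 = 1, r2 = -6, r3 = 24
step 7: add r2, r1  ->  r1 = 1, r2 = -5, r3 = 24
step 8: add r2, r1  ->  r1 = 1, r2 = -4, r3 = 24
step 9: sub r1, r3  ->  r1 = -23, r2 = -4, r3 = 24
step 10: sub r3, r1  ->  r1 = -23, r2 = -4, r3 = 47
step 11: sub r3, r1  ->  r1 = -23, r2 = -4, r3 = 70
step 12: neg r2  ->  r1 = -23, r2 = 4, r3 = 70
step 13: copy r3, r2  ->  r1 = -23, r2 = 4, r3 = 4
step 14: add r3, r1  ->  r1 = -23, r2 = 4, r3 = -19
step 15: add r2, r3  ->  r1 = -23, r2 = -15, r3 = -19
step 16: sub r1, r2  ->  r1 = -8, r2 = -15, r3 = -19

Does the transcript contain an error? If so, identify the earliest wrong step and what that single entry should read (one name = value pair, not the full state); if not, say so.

Recomputing the run from the initial state:
step 1: r1 = -5, r2 = -6, r3 = -2
step 2: r1 = 1, r2 = -6, r3 = -2
step 3: r1 = 1, r2 = -7, r3 = -2
step 4: r1 = 1, r2 = -7, r3 = -9
step 5: r1 = 1, r2 = -7, r3 = -4
step 6: r1 = 1, r2 = -7, r3 = 28
step 7: r1 = 1, r2 = -6, r3 = 28
step 8: r1 = 1, r2 = -5, r3 = 28
step 9: r1 = -27, r2 = -5, r3 = 28
step 10: r1 = -27, r2 = -5, r3 = 55
step 11: r1 = -27, r2 = -5, r3 = 82
step 12: r1 = -27, r2 = 5, r3 = 82
step 13: r1 = -27, r2 = 5, r3 = 5
step 14: r1 = -27, r2 = 5, r3 = -22
step 15: r1 = -27, r2 = -17, r3 = -22
step 16: r1 = -10, r2 = -17, r3 = -22
The first disagreement with the transcript is at step 3, where the value should be r2 = -7.

step 3, r2 = -7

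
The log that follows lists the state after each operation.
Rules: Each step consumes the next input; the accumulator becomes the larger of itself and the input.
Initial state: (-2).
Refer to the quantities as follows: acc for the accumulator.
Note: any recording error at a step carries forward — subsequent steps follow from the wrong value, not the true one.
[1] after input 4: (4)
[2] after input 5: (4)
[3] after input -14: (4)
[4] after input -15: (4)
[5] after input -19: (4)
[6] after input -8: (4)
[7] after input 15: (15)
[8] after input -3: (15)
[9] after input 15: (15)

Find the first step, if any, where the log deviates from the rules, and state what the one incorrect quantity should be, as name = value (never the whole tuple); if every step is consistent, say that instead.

Recomputing the run from the initial state:
step 1: acc = 4
step 2: acc = 5
step 3: acc = 5
step 4: acc = 5
step 5: acc = 5
step 6: acc = 5
step 7: acc = 15
step 8: acc = 15
step 9: acc = 15
The first disagreement with the log is at step 2, where the value should be acc = 5.

step 2, acc = 5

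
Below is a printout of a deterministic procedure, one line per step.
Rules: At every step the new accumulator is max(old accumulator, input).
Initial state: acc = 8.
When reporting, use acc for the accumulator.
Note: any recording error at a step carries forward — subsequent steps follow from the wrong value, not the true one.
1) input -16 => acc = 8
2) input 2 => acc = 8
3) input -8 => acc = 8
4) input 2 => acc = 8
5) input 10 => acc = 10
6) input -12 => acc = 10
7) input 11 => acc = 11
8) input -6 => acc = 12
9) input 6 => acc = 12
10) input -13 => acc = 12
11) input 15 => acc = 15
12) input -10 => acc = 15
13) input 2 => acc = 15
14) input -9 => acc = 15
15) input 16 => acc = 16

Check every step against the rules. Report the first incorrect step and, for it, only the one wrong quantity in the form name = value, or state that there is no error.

Step 1: acc = max(8, -16) = 8 — consistent with the printout.
Step 2: acc = max(8, 2) = 8 — verified.
Step 3: acc = max(8, -8) = 8 — agrees with the printout.
Step 4: acc = max(8, 2) = 8 — agrees with the printout.
Step 5: acc = max(8, 10) = 10 — checks out.
Step 6: acc = max(10, -12) = 10 — in agreement.
Step 7: acc = max(10, 11) = 11 — same as recorded.
Step 8: acc = max(11, -6) = 11 — not what was recorded.
The earliest wrong entry is at step 8: it should read acc = 11.

step 8, acc = 11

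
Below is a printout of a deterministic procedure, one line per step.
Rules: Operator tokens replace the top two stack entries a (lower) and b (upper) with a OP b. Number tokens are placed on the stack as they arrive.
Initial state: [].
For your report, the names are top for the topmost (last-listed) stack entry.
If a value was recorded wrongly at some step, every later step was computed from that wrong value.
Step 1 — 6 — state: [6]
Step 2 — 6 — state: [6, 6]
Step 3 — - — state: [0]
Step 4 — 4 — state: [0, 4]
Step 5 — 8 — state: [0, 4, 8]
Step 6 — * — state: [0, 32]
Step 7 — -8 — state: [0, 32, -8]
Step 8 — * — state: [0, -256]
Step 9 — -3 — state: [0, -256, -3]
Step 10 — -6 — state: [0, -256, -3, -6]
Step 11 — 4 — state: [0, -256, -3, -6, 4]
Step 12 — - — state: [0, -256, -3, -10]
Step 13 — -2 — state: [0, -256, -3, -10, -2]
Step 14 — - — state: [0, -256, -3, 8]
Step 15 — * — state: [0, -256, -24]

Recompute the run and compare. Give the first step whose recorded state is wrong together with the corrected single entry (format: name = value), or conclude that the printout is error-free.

1. push 6: top = 6 (agrees with the printout)
2. push 6: top = 6 (consistent with the printout)
3. 6 - 6 = 0 (agrees with the printout)
4. push 4: top = 4 (checks out)
5. push 8: top = 8 (matches)
6. 4 * 8 = 32 (exactly as logged)
7. push -8: top = -8 (no discrepancy)
8. 32 * -8 = -256 (confirmed correct)
9. push -3: top = -3 (verified)
10. push -6: top = -6 (matches)
11. push 4: top = 4 (consistent with the printout)
12. -6 - 4 = -10 (exactly as logged)
13. push -2: top = -2 (confirmed correct)
14. -10 - -2 = -8 (a discrepancy with the printout)
First incorrect step: 14; the correct value is top = -8.

step 14, top = -8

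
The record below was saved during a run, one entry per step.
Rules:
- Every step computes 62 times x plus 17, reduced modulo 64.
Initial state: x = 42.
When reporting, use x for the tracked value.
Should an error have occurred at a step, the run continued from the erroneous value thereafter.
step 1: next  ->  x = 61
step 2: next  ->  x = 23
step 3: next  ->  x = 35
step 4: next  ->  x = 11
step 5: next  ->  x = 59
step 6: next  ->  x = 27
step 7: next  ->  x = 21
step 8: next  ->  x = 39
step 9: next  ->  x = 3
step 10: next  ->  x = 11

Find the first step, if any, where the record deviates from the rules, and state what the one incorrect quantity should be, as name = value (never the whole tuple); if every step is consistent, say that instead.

step 7, x = 27

Recomputing the run from the initial state:
step 1: x = 61
step 2: x = 23
step 3: x = 35
step 4: x = 11
step 5: x = 59
step 6: x = 27
step 7: x = 27
step 8: x = 27
step 9: x = 27
step 10: x = 27
The first disagreement with the record is at step 7, where the value should be x = 27.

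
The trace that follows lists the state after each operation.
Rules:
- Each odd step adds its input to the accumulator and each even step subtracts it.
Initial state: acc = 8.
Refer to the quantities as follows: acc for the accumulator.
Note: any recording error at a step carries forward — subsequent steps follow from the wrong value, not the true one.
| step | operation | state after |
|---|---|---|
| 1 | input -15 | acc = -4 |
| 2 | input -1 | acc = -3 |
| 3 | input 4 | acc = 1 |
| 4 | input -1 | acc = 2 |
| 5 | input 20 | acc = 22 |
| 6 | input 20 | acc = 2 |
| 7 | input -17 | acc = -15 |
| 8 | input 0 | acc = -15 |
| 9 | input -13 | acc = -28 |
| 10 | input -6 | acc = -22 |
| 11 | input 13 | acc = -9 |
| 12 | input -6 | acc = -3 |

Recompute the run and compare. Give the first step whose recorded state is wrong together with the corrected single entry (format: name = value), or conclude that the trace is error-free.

step 1, acc = -7

step 1: acc = 8 + -15 = -7 -> a discrepancy with the trace
First incorrect step: 1; the correct value is acc = -7.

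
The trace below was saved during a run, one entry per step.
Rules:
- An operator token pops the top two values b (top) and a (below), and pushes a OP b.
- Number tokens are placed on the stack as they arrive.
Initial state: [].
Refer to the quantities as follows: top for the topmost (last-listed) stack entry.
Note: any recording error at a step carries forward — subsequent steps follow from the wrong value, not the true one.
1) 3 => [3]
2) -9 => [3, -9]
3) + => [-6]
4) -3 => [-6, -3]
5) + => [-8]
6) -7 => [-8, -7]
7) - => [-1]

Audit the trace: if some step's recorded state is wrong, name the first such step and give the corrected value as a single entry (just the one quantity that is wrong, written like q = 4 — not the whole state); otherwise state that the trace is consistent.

1. push 3: top = 3 (in agreement)
2. push -9: top = -9 (verified)
3. 3 + -9 = -6 (agrees with the trace)
4. push -3: top = -3 (checks out)
5. -6 + -3 = -9 (not what was recorded)
First deviation found at step 5; the corrected entry is top = -9.

step 5, top = -9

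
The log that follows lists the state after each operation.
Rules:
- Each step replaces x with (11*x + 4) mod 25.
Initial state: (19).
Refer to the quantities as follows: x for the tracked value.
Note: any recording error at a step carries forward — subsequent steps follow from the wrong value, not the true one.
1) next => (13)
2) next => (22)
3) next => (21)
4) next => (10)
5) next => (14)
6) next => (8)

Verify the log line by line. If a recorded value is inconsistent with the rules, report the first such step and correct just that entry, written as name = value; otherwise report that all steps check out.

no error

Recomputing the run from the initial state:
step 1: x = 13
step 2: x = 22
step 3: x = 21
step 4: x = 10
step 5: x = 14
step 6: x = 8
This matches the log at every step.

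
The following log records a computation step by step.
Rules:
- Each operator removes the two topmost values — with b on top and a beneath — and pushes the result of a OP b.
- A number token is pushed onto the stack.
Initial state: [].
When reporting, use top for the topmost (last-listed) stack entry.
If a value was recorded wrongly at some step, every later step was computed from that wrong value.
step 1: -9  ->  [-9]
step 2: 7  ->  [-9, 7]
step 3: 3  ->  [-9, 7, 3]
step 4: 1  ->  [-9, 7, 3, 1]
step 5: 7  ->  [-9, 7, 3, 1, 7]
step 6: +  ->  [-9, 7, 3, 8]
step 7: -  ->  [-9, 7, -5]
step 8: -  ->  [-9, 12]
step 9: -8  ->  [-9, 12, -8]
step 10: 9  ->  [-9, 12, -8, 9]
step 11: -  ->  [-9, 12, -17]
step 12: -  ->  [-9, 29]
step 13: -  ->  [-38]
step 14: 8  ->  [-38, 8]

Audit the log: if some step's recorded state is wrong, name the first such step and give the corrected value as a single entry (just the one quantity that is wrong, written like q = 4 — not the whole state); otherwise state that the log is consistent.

1. push -9: top = -9 (exactly as logged)
2. push 7: top = 7 (same as recorded)
3. push 3: top = 3 (verified)
4. push 1: top = 1 (matches)
5. push 7: top = 7 (exactly as logged)
6. 1 + 7 = 8 (same as recorded)
7. 3 - 8 = -5 (exactly as logged)
8. 7 - -5 = 12 (checks out)
9. push -8: top = -8 (verified)
10. push 9: top = 9 (consistent with the log)
11. -8 - 9 = -17 (agrees with the log)
12. 12 - -17 = 29 (no discrepancy)
13. -9 - 29 = -38 (no discrepancy)
14. push 8: top = 8 (exactly as logged)
All steps check out; nothing to correct.

no error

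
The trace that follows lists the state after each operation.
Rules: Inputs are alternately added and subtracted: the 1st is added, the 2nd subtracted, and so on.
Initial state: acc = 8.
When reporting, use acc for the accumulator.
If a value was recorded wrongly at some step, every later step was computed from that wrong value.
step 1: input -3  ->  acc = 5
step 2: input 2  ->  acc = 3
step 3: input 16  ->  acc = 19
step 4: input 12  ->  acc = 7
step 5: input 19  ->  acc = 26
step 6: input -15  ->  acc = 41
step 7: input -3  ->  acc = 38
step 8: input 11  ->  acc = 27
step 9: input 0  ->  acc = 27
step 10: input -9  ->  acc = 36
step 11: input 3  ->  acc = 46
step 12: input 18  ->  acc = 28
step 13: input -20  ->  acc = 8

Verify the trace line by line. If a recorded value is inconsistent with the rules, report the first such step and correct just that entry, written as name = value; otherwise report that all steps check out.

Recomputing the run from the initial state:
step 1: acc = 5
step 2: acc = 3
step 3: acc = 19
step 4: acc = 7
step 5: acc = 26
step 6: acc = 41
step 7: acc = 38
step 8: acc = 27
step 9: acc = 27
step 10: acc = 36
step 11: acc = 39
step 12: acc = 21
step 13: acc = 1
The first disagreement with the trace is at step 11, where the value should be acc = 39.

step 11, acc = 39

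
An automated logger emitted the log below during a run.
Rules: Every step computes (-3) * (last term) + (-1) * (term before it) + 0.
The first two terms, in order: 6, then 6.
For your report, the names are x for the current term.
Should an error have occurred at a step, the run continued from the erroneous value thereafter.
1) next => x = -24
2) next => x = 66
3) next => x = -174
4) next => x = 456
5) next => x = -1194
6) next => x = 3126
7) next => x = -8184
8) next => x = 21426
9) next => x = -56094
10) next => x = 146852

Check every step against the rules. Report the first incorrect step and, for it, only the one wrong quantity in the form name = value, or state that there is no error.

step 1: x = -3*(6) + (-1)*(6) + (0) = -24 -> agrees with the log
step 2: x = -3*(-24) + (-1)*(6) + (0) = 66 -> checks out
step 3: x = -3*(66) + (-1)*(-24) + (0) = -174 -> confirmed correct
step 4: x = -3*(-174) + (-1)*(66) + (0) = 456 -> matches
step 5: x = -3*(456) + (-1)*(-174) + (0) = -1194 -> no discrepancy
step 6: x = -3*(-1194) + (-1)*(456) + (0) = 3126 -> confirmed correct
step 7: x = -3*(3126) + (-1)*(-1194) + (0) = -8184 -> confirmed correct
step 8: x = -3*(-8184) + (-1)*(3126) + (0) = 21426 -> exactly as logged
step 9: x = -3*(21426) + (-1)*(-8184) + (0) = -56094 -> no discrepancy
step 10: x = -3*(-56094) + (-1)*(21426) + (0) = 146856 -> the recorded entry deviates here
So the first discrepancy is step 10, where the right value is x = 146856.

step 10, x = 146856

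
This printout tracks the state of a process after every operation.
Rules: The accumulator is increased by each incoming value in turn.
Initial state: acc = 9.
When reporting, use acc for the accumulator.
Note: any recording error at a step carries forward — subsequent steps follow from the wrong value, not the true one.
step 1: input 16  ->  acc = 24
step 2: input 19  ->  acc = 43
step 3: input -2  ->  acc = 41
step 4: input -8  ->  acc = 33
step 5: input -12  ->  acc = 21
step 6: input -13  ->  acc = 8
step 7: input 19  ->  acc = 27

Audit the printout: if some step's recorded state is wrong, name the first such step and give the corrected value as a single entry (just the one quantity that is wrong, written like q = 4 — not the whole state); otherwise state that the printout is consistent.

Recomputing the run from the initial state:
step 1: acc = 25
step 2: acc = 44
step 3: acc = 42
step 4: acc = 34
step 5: acc = 22
step 6: acc = 9
step 7: acc = 28
The first disagreement with the printout is at step 1, where the value should be acc = 25.

step 1, acc = 25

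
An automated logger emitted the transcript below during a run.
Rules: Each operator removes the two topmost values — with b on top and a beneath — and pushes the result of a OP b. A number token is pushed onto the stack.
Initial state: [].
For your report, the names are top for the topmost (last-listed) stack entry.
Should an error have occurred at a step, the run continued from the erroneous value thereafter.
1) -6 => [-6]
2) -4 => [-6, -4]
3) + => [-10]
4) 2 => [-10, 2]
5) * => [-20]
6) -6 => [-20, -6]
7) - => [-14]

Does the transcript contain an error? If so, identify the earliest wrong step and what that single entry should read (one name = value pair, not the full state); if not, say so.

1. push -6: top = -6 (same as recorded)
2. push -4: top = -4 (agrees with the transcript)
3. -6 + -4 = -10 (consistent with the transcript)
4. push 2: top = 2 (no discrepancy)
5. -10 * 2 = -20 (same as recorded)
6. push -6: top = -6 (consistent with the transcript)
7. -20 - -6 = -14 (verified)
The whole run recomputes cleanly — no discrepancies.

no error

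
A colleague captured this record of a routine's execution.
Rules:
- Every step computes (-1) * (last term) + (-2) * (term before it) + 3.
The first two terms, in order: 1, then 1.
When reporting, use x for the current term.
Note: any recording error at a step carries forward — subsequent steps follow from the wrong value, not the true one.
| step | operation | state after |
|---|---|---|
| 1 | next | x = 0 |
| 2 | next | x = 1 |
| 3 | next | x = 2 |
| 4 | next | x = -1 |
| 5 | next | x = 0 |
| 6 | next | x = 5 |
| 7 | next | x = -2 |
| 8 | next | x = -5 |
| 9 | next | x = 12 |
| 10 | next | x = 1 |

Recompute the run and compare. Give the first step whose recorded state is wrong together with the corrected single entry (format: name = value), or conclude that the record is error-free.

step 1: x = -1*(1) + (-2)*(1) + (3) = 0 -> matches
step 2: x = -1*(0) + (-2)*(1) + (3) = 1 -> checks out
step 3: x = -1*(1) + (-2)*(0) + (3) = 2 -> in agreement
step 4: x = -1*(2) + (-2)*(1) + (3) = -1 -> no discrepancy
step 5: x = -1*(-1) + (-2)*(2) + (3) = 0 -> checks out
step 6: x = -1*(0) + (-2)*(-1) + (3) = 5 -> exactly as logged
step 7: x = -1*(5) + (-2)*(0) + (3) = -2 -> checks out
step 8: x = -1*(-2) + (-2)*(5) + (3) = -5 -> in agreement
step 9: x = -1*(-5) + (-2)*(-2) + (3) = 12 -> exactly as logged
step 10: x = -1*(12) + (-2)*(-5) + (3) = 1 -> same as recorded
The recomputation confirms every line.

no error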